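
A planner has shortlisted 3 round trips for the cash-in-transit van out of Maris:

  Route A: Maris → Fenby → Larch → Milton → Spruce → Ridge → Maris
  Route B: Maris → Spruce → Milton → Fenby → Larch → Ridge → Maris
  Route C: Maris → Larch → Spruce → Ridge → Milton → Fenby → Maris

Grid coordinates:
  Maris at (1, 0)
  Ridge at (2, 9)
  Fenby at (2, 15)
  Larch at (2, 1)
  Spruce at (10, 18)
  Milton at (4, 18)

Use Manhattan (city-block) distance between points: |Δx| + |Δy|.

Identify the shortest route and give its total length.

Shortest is Route B, total 70.

Route A: 16 + 14 + 19 + 6 + 17 + 10 = 82
Route B: 27 + 6 + 5 + 14 + 8 + 10 = 70
Route C: 2 + 25 + 17 + 11 + 5 + 16 = 76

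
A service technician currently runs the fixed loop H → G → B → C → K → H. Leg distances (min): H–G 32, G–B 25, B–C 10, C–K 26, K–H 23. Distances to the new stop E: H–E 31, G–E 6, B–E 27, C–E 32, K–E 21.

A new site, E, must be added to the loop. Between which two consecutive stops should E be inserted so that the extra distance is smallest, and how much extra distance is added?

Insertion cost between consecutive stops i–j is d(i,E) + d(E,j) − d(i,j):
  between H and G: 31 + 6 − 32 = 5
  between G and B: 6 + 27 − 25 = 8
  between B and C: 27 + 32 − 10 = 49
  between C and K: 32 + 21 − 26 = 27
  between K and H: 21 + 31 − 23 = 29
Cheapest insertion is between H and G, adding 5.
New total = 116 + 5 = 121.

Adding 5 min by placing E on the H–G leg.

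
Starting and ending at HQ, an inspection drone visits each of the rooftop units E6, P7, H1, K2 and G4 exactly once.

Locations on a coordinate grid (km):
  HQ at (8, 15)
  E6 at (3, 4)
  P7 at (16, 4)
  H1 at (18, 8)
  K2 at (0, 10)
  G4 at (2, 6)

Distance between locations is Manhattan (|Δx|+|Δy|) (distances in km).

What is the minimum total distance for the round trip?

HQ-E6-P7-H1-K2-G4-HQ: 16+13+6+20+6+15 = 76
HQ-E6-P7-H1-G4-K2-HQ: 16+13+6+18+6+13 = 72
HQ-E6-P7-K2-H1-G4-HQ: 16+13+22+20+18+15 = 104
HQ-E6-P7-K2-G4-H1-HQ: 16+13+22+6+18+17 = 92
HQ-E6-P7-G4-H1-K2-HQ: 16+13+16+18+20+13 = 96
HQ-E6-P7-G4-K2-H1-HQ: 16+13+16+6+20+17 = 88
HQ-E6-H1-P7-K2-G4-HQ: 16+19+6+22+6+15 = 84
HQ-E6-H1-P7-G4-K2-HQ: 16+19+6+16+6+13 = 76
HQ-E6-H1-K2-P7-G4-HQ: 16+19+20+22+16+15 = 108
HQ-E6-H1-K2-G4-P7-HQ: 16+19+20+6+16+19 = 96
HQ-E6-H1-G4-P7-K2-HQ: 16+19+18+16+22+13 = 104
HQ-E6-H1-G4-K2-P7-HQ: 16+19+18+6+22+19 = 100
HQ-E6-K2-P7-H1-G4-HQ: 16+9+22+6+18+15 = 86
HQ-E6-K2-P7-G4-H1-HQ: 16+9+22+16+18+17 = 98
… (46 more)
HQ-H1-P7-E6-G4-K2-HQ: 17+6+13+3+6+13 = 58  ← best
The minimum is 58.
One optimal route: HQ → H1 → P7 → E6 → G4 → K2 → HQ (or its reverse).

Shortest round trip = 58 km.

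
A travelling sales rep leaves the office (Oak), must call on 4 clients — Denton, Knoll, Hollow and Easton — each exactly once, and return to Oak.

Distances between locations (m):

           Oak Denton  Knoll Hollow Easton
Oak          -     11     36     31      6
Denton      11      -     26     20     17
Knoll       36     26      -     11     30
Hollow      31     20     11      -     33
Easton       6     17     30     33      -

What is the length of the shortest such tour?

Shortest round trip = 78 m.

There are 12 distinct closed tours to check (reversals are equivalent).
Oak-Denton-Knoll-Hollow-Easton-Oak: 11+26+11+33+6 = 87
Oak-Denton-Knoll-Easton-Hollow-Oak: 11+26+30+33+31 = 131
Oak-Denton-Hollow-Knoll-Easton-Oak: 11+20+11+30+6 = 78
Oak-Denton-Hollow-Easton-Knoll-Oak: 11+20+33+30+36 = 130
Oak-Denton-Easton-Knoll-Hollow-Oak: 11+17+30+11+31 = 100
Oak-Denton-Easton-Hollow-Knoll-Oak: 11+17+33+11+36 = 108
Oak-Knoll-Denton-Hollow-Easton-Oak: 36+26+20+33+6 = 121
Oak-Knoll-Denton-Easton-Hollow-Oak: 36+26+17+33+31 = 143
Oak-Knoll-Hollow-Denton-Easton-Oak: 36+11+20+17+6 = 90
Oak-Knoll-Easton-Denton-Hollow-Oak: 36+30+17+20+31 = 134
Oak-Hollow-Denton-Knoll-Easton-Oak: 31+20+26+30+6 = 113
Oak-Hollow-Knoll-Denton-Easton-Oak: 31+11+26+17+6 = 91
The minimum is 78.
One optimal route: Oak → Denton → Hollow → Knoll → Easton → Oak (or its reverse).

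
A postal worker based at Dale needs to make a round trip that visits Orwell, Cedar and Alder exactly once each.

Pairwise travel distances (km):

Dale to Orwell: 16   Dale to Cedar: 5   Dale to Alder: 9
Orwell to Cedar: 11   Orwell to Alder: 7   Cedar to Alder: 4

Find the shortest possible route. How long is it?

There are 3 distinct closed tours to check (reversals are equivalent).
Dale-Orwell-Cedar-Alder-Dale: 16+11+4+9 = 40
Dale-Orwell-Alder-Cedar-Dale: 16+7+4+5 = 32
Dale-Cedar-Orwell-Alder-Dale: 5+11+7+9 = 32
The minimum is 32.
One optimal route: Dale → Orwell → Alder → Cedar → Dale (or its reverse).

Shortest round trip = 32 km.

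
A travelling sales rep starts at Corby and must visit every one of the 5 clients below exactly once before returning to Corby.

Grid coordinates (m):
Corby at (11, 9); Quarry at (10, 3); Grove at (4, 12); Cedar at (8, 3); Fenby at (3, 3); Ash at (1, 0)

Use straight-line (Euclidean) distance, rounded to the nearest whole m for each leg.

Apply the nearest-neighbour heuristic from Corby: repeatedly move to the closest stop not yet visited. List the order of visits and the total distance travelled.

From Corby: distances to unvisited — Quarry=6, Cedar=7, Grove=8, Fenby=10, Ash=13. Nearest is Quarry (6).
From Quarry: distances to unvisited — Cedar=2, Fenby=7, Ash=9, Grove=11. Nearest is Cedar (2).
From Cedar: distances to unvisited — Fenby=5, Ash=8, Grove=10. Nearest is Fenby (5).
From Fenby: distances to unvisited — Ash=4, Grove=9. Nearest is Ash (4).
From Ash: distances to unvisited — Grove=12. Nearest is Grove (12).
Return Grove→Corby: 8.
Total = 6 + 2 + 5 + 4 + 12 + 8 = 37.

37 m along Corby → Quarry → Cedar → Fenby → Ash → Grove → Corby.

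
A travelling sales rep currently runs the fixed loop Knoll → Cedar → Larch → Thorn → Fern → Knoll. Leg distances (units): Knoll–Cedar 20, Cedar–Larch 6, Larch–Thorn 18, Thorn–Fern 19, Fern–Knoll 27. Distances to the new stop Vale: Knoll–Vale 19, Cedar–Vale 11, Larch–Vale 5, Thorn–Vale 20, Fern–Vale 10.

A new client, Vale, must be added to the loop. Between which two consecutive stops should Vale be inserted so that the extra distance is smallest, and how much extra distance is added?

Insertion cost between consecutive stops i–j is d(i,Vale) + d(Vale,j) − d(i,j):
  between Knoll and Cedar: 19 + 11 − 20 = 10
  between Cedar and Larch: 11 + 5 − 6 = 10
  between Larch and Thorn: 5 + 20 − 18 = 7
  between Thorn and Fern: 20 + 10 − 19 = 11
  between Fern and Knoll: 10 + 19 − 27 = 2
Cheapest insertion is between Fern and Knoll, adding 2.
New total = 90 + 2 = 92.

Adding 2 by placing Vale on the Fern–Knoll leg.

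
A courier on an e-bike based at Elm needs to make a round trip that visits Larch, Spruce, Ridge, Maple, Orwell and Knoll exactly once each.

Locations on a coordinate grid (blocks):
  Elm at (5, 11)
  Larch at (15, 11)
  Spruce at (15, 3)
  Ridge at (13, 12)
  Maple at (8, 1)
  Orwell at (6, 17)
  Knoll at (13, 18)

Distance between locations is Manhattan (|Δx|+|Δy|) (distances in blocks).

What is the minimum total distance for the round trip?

Shortest round trip = 54 blocks.

There are 360 distinct closed tours to check (reversals are equivalent).
Elm→Larch→Spruce→Ridge→Maple→Orwell→Knoll→Elm: 10+8+11+16+18+8+15 = 86
Elm→Larch→Spruce→Ridge→Maple→Knoll→Orwell→Elm: 10+8+11+16+22+8+7 = 82
Elm→Larch→Spruce→Ridge→Orwell→Maple→Knoll→Elm: 10+8+11+12+18+22+15 = 96
Elm→Larch→Spruce→Ridge→Orwell→Knoll→Maple→Elm: 10+8+11+12+8+22+13 = 84
Elm→Larch→Spruce→Ridge→Knoll→Maple→Orwell→Elm: 10+8+11+6+22+18+7 = 82
Elm→Larch→Spruce→Ridge→Knoll→Orwell→Maple→Elm: 10+8+11+6+8+18+13 = 74
Elm→Larch→Spruce→Maple→Ridge→Orwell→Knoll→Elm: 10+8+9+16+12+8+15 = 78
Elm→Larch→Spruce→Maple→Ridge→Knoll→Orwell→Elm: 10+8+9+16+6+8+7 = 64
… (352 more)
Elm→Maple→Spruce→Larch→Ridge→Knoll→Orwell→Elm: 13+9+8+3+6+8+7 = 54  ← best
The minimum is 54.
One optimal route: Elm → Maple → Spruce → Larch → Ridge → Knoll → Orwell → Elm (or its reverse).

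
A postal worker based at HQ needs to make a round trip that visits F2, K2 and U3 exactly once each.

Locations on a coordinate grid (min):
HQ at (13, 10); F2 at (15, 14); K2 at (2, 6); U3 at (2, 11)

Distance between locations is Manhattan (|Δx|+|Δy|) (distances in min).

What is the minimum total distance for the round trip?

Shortest round trip = 42 min.

There are 3 distinct closed tours to check (reversals are equivalent).
HQ→F2→K2→U3→HQ: 6+21+5+12 = 44
HQ→F2→U3→K2→HQ: 6+16+5+15 = 42
HQ→K2→F2→U3→HQ: 15+21+16+12 = 64
The minimum is 42.
One optimal route: HQ → F2 → U3 → K2 → HQ (or its reverse).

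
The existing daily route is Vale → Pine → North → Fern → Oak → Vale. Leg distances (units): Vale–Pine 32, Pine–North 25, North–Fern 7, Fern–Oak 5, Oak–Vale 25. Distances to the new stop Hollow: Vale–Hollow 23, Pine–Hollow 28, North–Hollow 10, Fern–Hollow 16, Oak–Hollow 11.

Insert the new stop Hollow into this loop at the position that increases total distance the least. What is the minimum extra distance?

+9 — insert Hollow between Oak and Vale.

Insertion cost between consecutive stops i–j is d(i,Hollow) + d(Hollow,j) − d(i,j):
  between Vale and Pine: 23 + 28 − 32 = 19
  between Pine and North: 28 + 10 − 25 = 13
  between North and Fern: 10 + 16 − 7 = 19
  between Fern and Oak: 16 + 11 − 5 = 22
  between Oak and Vale: 11 + 23 − 25 = 9
Cheapest insertion is between Oak and Vale, adding 9.
New total = 94 + 9 = 103.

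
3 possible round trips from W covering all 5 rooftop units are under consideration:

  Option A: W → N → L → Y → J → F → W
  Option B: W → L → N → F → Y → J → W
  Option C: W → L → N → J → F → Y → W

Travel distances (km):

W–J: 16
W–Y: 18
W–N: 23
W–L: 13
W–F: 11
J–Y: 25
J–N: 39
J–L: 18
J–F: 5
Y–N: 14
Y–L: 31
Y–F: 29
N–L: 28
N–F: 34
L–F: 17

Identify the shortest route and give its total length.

Option A: 23 + 28 + 31 + 25 + 5 + 11 = 123
Option B: 13 + 28 + 34 + 29 + 25 + 16 = 145
Option C: 13 + 28 + 39 + 5 + 29 + 18 = 132

123 km — Option A is the shortest.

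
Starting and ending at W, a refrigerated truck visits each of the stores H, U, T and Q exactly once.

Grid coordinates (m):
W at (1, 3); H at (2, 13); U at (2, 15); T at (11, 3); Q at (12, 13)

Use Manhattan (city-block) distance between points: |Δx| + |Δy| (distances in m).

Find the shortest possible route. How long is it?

Minimum total distance: 46 m.

W - H - U - T - Q - W: 11+2+21+11+21 = 66
W - H - U - Q - T - W: 11+2+12+11+10 = 46
W - H - T - U - Q - W: 11+19+21+12+21 = 84
W - H - T - Q - U - W: 11+19+11+12+13 = 66
W - H - Q - U - T - W: 11+10+12+21+10 = 64
W - H - Q - T - U - W: 11+10+11+21+13 = 66
W - U - H - T - Q - W: 13+2+19+11+21 = 66
W - U - H - Q - T - W: 13+2+10+11+10 = 46
W - U - T - H - Q - W: 13+21+19+10+21 = 84
W - U - Q - H - T - W: 13+12+10+19+10 = 64
W - T - H - U - Q - W: 10+19+2+12+21 = 64
W - T - U - H - Q - W: 10+21+2+10+21 = 64
The minimum is 46.
One optimal route: W → H → U → Q → T → W (or its reverse).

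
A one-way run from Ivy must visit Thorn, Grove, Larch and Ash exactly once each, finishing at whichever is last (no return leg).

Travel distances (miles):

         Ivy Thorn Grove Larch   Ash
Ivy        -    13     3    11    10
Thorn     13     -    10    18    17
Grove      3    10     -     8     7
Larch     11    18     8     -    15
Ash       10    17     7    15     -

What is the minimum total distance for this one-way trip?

Minimum one-way distance = 43 miles.

There are 4! = 24 possible orderings.
Ivy→Thorn→Grove→Larch→Ash: 13+10+8+15 = 46
Ivy→Thorn→Grove→Ash→Larch: 13+10+7+15 = 45
Ivy→Thorn→Larch→Grove→Ash: 13+18+8+7 = 46
Ivy→Thorn→Larch→Ash→Grove: 13+18+15+7 = 53
Ivy→Thorn→Ash→Grove→Larch: 13+17+7+8 = 45
Ivy→Thorn→Ash→Larch→Grove: 13+17+15+8 = 53
Ivy→Grove→Thorn→Larch→Ash: 3+10+18+15 = 46
Ivy→Grove→Thorn→Ash→Larch: 3+10+17+15 = 45
Ivy→Grove→Larch→Thorn→Ash: 3+8+18+17 = 46
Ivy→Grove→Larch→Ash→Thorn: 3+8+15+17 = 43
Ivy→Grove→Ash→Thorn→Larch: 3+7+17+18 = 45
Ivy→Grove→Ash→Larch→Thorn: 3+7+15+18 = 43
Ivy→Larch→Thorn→Grove→Ash: 11+18+10+7 = 46
Ivy→Larch→Thorn→Ash→Grove: 11+18+17+7 = 53
… (10 more)
The minimum is 43.
One shortest path: Ivy → Grove → Larch → Ash → Thorn.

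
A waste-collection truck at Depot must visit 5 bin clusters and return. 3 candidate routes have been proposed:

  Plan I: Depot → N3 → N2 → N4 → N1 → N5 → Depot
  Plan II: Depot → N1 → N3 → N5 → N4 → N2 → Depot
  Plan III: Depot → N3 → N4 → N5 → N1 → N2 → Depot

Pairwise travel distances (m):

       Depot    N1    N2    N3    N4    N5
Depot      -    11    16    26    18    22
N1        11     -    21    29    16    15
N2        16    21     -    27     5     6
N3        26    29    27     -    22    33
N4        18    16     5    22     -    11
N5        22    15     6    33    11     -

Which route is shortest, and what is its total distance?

Plan I: 26 + 27 + 5 + 16 + 15 + 22 = 111
Plan II: 11 + 29 + 33 + 11 + 5 + 16 = 105
Plan III: 26 + 22 + 11 + 15 + 21 + 16 = 111

Shortest is Plan II, total 105 m.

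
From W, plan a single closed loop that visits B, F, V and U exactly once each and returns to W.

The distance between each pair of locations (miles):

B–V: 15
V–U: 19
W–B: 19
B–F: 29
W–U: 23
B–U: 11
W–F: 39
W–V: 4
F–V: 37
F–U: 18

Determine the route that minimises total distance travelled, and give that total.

87 miles — the shortest possible round trip.

W → B → F → V → U → W: 19+29+37+19+23 = 127
W → B → F → U → V → W: 19+29+18+19+4 = 89
W → B → V → F → U → W: 19+15+37+18+23 = 112
W → B → V → U → F → W: 19+15+19+18+39 = 110
W → B → U → F → V → W: 19+11+18+37+4 = 89
W → B → U → V → F → W: 19+11+19+37+39 = 125
W → F → B → V → U → W: 39+29+15+19+23 = 125
W → F → B → U → V → W: 39+29+11+19+4 = 102
W → F → V → B → U → W: 39+37+15+11+23 = 125
W → F → U → B → V → W: 39+18+11+15+4 = 87
W → V → B → F → U → W: 4+15+29+18+23 = 89
W → V → F → B → U → W: 4+37+29+11+23 = 104
The minimum is 87.
One optimal route: W → F → U → B → V → W (or its reverse).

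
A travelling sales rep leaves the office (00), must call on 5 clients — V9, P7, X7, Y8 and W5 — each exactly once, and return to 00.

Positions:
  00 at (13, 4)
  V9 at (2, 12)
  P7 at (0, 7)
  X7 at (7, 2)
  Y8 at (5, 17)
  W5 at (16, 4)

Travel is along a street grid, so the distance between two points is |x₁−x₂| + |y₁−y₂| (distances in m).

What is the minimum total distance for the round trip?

62 m — the shortest possible round trip.

There are 60 distinct closed tours to check (reversals are equivalent).
00→V9→P7→X7→Y8→W5→00: 19+7+12+17+24+3 = 82
00→V9→P7→X7→W5→Y8→00: 19+7+12+11+24+21 = 94
00→V9→P7→Y8→X7→W5→00: 19+7+15+17+11+3 = 72
00→V9→P7→Y8→W5→X7→00: 19+7+15+24+11+8 = 84
00→V9→P7→W5→X7→Y8→00: 19+7+19+11+17+21 = 94
00→V9→P7→W5→Y8→X7→00: 19+7+19+24+17+8 = 94
00→V9→X7→P7→Y8→W5→00: 19+15+12+15+24+3 = 88
00→V9→X7→P7→W5→Y8→00: 19+15+12+19+24+21 = 110
00→V9→X7→Y8→P7→W5→00: 19+15+17+15+19+3 = 88
00→V9→X7→Y8→W5→P7→00: 19+15+17+24+19+16 = 110
00→V9→X7→W5→P7→Y8→00: 19+15+11+19+15+21 = 100
00→V9→X7→W5→Y8→P7→00: 19+15+11+24+15+16 = 100
00→V9→Y8→P7→X7→W5→00: 19+8+15+12+11+3 = 68
00→V9→Y8→P7→W5→X7→00: 19+8+15+19+11+8 = 80
… (46 more)
00→P7→V9→Y8→X7→W5→00: 16+7+8+17+11+3 = 62  ← best
The minimum is 62.
One optimal route: 00 → P7 → V9 → Y8 → X7 → W5 → 00 (or its reverse).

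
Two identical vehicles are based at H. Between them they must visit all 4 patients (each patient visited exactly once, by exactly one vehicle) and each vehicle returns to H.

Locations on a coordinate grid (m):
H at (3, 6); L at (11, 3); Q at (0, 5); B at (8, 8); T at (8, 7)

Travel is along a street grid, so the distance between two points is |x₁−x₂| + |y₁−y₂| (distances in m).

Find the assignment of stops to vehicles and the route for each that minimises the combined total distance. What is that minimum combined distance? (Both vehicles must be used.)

There are 2^3 − 1 = 7 ways to divide the 4 stops into two non-empty groups. For each, the best each vehicle can do is its own shortest tour through its group:
  {L} + {Q, B, T}: 22 + 22 = 44
  {Q} + {L, B, T}: 8 + 26 = 34
  {L, Q} + {B, T}: 28 + 14 = 42
  {B} + {L, Q, T}: 14 + 30 = 44
  {L, B} + {Q, T}: 26 + 20 = 46
  {Q, B} + {L, T}: 22 + 24 = 46
  … (7 splits in total)
Best: vehicle 1 H → Q → H = 8; vehicle 2 H → L → B → T → H = 26; combined 34.

Minimum combined distance: 34 m.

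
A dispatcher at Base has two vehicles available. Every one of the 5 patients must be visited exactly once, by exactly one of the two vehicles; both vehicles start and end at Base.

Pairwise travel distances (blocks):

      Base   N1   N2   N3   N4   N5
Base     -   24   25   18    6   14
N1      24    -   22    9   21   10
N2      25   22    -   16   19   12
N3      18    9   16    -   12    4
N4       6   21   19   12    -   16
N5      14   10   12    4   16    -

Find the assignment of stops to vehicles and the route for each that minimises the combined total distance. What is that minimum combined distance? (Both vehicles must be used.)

There are 2^4 − 1 = 15 ways to divide the 5 stops into two non-empty groups. For each, the best each vehicle can do is its own shortest tour through its group:
  {N1} + {N2, N3, N4, N5}: 48 + 59 = 107
  {N2} + {N1, N3, N4, N5}: 50 + 51 = 101
  {N1, N2} + {N3, N4, N5}: 71 + 36 = 107
  {N3} + {N1, N2, N4, N5}: 36 + 71 = 107
  {N1, N3} + {N2, N4, N5}: 51 + 51 = 102
  {N2, N3} + {N1, N4, N5}: 59 + 51 = 110
  … (15 splits in total)
  {N4} + {N1, N2, N3, N5}: 12 + 74 = 86  ← best
Best: vehicle 1 Base → N4 → Base = 12; vehicle 2 Base → N1 → N3 → N5 → N2 → Base = 74; combined 86.

Minimum combined distance: 86 blocks.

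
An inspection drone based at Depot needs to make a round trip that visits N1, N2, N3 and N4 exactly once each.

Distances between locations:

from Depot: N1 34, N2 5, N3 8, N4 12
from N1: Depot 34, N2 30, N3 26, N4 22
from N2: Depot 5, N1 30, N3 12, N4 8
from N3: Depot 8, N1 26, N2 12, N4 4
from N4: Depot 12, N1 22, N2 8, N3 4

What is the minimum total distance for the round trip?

There are 12 distinct closed tours to check (reversals are equivalent).
Depot → N1 → N2 → N3 → N4 → Depot: 34+30+12+4+12 = 92
Depot → N1 → N2 → N4 → N3 → Depot: 34+30+8+4+8 = 84
Depot → N1 → N3 → N2 → N4 → Depot: 34+26+12+8+12 = 92
Depot → N1 → N3 → N4 → N2 → Depot: 34+26+4+8+5 = 77
Depot → N1 → N4 → N2 → N3 → Depot: 34+22+8+12+8 = 84
Depot → N1 → N4 → N3 → N2 → Depot: 34+22+4+12+5 = 77
Depot → N2 → N1 → N3 → N4 → Depot: 5+30+26+4+12 = 77
Depot → N2 → N1 → N4 → N3 → Depot: 5+30+22+4+8 = 69
Depot → N2 → N3 → N1 → N4 → Depot: 5+12+26+22+12 = 77
Depot → N2 → N4 → N1 → N3 → Depot: 5+8+22+26+8 = 69
Depot → N3 → N1 → N2 → N4 → Depot: 8+26+30+8+12 = 84
Depot → N3 → N2 → N1 → N4 → Depot: 8+12+30+22+12 = 84
The minimum is 69.
One optimal route: Depot → N2 → N1 → N4 → N3 → Depot (or its reverse).

Shortest round trip = 69.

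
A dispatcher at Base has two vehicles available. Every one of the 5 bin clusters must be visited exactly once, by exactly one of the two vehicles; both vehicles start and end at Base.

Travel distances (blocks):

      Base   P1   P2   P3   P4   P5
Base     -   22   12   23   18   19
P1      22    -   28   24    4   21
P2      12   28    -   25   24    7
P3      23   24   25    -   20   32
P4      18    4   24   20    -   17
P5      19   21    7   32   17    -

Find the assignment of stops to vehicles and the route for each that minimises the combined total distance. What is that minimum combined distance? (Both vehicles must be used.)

Check every non-empty split of the stops between the two vehicles; for each half take its own optimal tour:
  {P1} + {P2, P3, P4, P5}: 44 + 79 = 123
  {P2} + {P1, P3, P4, P5}: 24 + 87 = 111
  {P1, P2} + {P3, P4, P5}: 62 + 79 = 141
  {P3} + {P1, P2, P4, P5}: 46 + 62 = 108
  {P1, P3} + {P2, P4, P5}: 69 + 54 = 123
  {P2, P3} + {P1, P4, P5}: 60 + 62 = 122
  … (15 splits in total)
  {P1, P3, P4} + {P2, P5}: 69 + 38 = 107  ← best
Best: vehicle 1 Base → P1 → P4 → P3 → Base = 69; vehicle 2 Base → P2 → P5 → Base = 38; combined 107.

Minimum combined distance: 107 blocks.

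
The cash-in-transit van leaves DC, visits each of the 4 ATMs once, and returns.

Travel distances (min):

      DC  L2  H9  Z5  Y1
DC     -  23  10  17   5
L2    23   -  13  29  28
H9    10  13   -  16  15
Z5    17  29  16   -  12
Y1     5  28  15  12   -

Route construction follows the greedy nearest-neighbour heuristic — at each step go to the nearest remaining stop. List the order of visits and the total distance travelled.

From DC: distances to unvisited — Y1=5, H9=10, Z5=17, L2=23. Nearest is Y1 (5).
From Y1: distances to unvisited — Z5=12, H9=15, L2=28. Nearest is Z5 (12).
From Z5: distances to unvisited — H9=16, L2=29. Nearest is H9 (16).
From H9: distances to unvisited — L2=13. Nearest is L2 (13).
Return L2→DC: 23.
Total = 5 + 12 + 16 + 13 + 23 = 69.

Nearest-neighbour total = 69 min; route DC → Y1 → Z5 → H9 → L2 → DC.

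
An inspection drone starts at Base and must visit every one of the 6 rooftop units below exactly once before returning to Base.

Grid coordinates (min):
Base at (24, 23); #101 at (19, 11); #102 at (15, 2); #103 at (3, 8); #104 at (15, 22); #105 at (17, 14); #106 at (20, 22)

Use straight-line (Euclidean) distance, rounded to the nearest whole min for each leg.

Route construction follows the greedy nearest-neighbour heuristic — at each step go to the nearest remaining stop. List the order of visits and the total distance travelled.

At Base the remaining stops are #106 4, #104 9, #105 11, #101 13, #102 23, #103 26; go to #106.
At #106 the remaining stops are #104 5, #105 9, #101 11, #102 21, #103 22; go to #104.
At #104 the remaining stops are #105 8, #101 12, #103 18, #102 20; go to #105.
At #105 the remaining stops are #101 4, #102 12, #103 15; go to #101.
At #101 the remaining stops are #102 10, #103 16; go to #102.
At #102 the remaining stops are #103 13; go to #103.
Return #103→Base: 26.
Total = 4 + 5 + 8 + 4 + 10 + 13 + 26 = 70.

Total distance 70 min via the nearest-neighbour route Base → #106 → #104 → #105 → #101 → #102 → #103 → Base.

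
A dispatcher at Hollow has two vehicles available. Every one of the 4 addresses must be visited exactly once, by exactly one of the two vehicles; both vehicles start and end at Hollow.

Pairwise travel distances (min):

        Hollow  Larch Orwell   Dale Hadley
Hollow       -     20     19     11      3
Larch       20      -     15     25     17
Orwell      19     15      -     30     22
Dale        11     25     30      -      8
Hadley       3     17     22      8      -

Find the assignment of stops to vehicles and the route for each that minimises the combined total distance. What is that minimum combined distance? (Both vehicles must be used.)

Check every non-empty split of the stops between the two vehicles; for each half take its own optimal tour:
  {Larch} + {Orwell, Dale, Hadley}: 40 + 60 = 100
  {Orwell} + {Larch, Dale, Hadley}: 38 + 56 = 94
  {Larch, Orwell} + {Dale, Hadley}: 54 + 22 = 76
  {Dale} + {Larch, Orwell, Hadley}: 22 + 54 = 76
  {Larch, Dale} + {Orwell, Hadley}: 56 + 44 = 100
  {Orwell, Dale} + {Larch, Hadley}: 60 + 40 = 100
  … (7 splits in total)
Best: vehicle 1 Hollow → Larch → Orwell → Hollow = 54; vehicle 2 Hollow → Dale → Hadley → Hollow = 22; combined 76.

76 min — the smallest possible combined total.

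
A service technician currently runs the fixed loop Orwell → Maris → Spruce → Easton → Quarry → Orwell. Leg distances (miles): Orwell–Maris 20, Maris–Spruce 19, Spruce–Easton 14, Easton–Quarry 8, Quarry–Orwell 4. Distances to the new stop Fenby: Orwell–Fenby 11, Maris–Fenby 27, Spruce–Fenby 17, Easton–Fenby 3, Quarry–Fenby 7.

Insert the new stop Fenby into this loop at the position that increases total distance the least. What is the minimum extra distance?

Minimum extra distance: 2 miles, inserting Fenby between Easton and Quarry.

Insertion cost between consecutive stops i–j is d(i,Fenby) + d(Fenby,j) − d(i,j):
  between Orwell and Maris: 11 + 27 − 20 = 18
  between Maris and Spruce: 27 + 17 − 19 = 25
  between Spruce and Easton: 17 + 3 − 14 = 6
  between Easton and Quarry: 3 + 7 − 8 = 2
  between Quarry and Orwell: 7 + 11 − 4 = 14
Cheapest insertion is between Easton and Quarry, adding 2.
New total = 65 + 2 = 67.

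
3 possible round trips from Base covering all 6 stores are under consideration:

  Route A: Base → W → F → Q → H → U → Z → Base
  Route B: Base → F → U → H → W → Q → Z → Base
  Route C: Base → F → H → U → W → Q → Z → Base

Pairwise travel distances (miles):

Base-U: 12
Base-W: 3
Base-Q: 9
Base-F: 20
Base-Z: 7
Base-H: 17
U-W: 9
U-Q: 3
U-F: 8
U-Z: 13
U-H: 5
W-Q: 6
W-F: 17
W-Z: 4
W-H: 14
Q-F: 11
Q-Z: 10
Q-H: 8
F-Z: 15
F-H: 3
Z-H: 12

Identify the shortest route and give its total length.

Shortest is Route C, total 60 miles.

Route A: 3 + 17 + 11 + 8 + 5 + 13 + 7 = 64
Route B: 20 + 8 + 5 + 14 + 6 + 10 + 7 = 70
Route C: 20 + 3 + 5 + 9 + 6 + 10 + 7 = 60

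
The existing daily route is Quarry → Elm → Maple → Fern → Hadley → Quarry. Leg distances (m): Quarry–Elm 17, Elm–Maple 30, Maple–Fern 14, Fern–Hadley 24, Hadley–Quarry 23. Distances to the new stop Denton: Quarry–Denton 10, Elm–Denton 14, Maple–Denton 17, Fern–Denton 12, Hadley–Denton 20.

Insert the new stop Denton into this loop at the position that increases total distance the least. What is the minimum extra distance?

Minimum extra distance: 1 m, inserting Denton between Elm and Maple.

Insertion cost between consecutive stops i–j is d(i,Denton) + d(Denton,j) − d(i,j):
  between Quarry and Elm: 10 + 14 − 17 = 7
  between Elm and Maple: 14 + 17 − 30 = 1
  between Maple and Fern: 17 + 12 − 14 = 15
  between Fern and Hadley: 12 + 20 − 24 = 8
  between Hadley and Quarry: 20 + 10 − 23 = 7
Cheapest insertion is between Elm and Maple, adding 1.
New total = 108 + 1 = 109.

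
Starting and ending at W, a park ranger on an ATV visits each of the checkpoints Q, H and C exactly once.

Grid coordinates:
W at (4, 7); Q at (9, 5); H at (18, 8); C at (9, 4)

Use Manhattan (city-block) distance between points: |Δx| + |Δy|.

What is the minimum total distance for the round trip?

With 3 stops there are 3!/2 = 3 distinct round trips (a route and its reverse cost the same).
W → Q → H → C → W: 7+12+13+8 = 40
W → Q → C → H → W: 7+1+13+15 = 36
W → H → Q → C → W: 15+12+1+8 = 36
The minimum is 36.
One optimal route: W → Q → C → H → W (or its reverse).

Shortest round trip = 36.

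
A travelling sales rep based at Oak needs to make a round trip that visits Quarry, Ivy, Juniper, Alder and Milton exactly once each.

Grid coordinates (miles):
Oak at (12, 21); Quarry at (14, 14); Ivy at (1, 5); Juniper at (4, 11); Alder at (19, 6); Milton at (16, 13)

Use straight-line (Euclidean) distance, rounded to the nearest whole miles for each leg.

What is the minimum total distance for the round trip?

Minimum total distance: 55 miles.

Oak → Quarry → Ivy → Juniper → Alder → Milton → Oak: 7+16+7+16+8+9 = 63
Oak → Quarry → Ivy → Juniper → Milton → Alder → Oak: 7+16+7+12+8+17 = 67
Oak → Quarry → Ivy → Alder → Juniper → Milton → Oak: 7+16+18+16+12+9 = 78
Oak → Quarry → Ivy → Alder → Milton → Juniper → Oak: 7+16+18+8+12+13 = 74
Oak → Quarry → Ivy → Milton → Juniper → Alder → Oak: 7+16+17+12+16+17 = 85
Oak → Quarry → Ivy → Milton → Alder → Juniper → Oak: 7+16+17+8+16+13 = 77
Oak → Quarry → Juniper → Ivy → Alder → Milton → Oak: 7+10+7+18+8+9 = 59
Oak → Quarry → Juniper → Ivy → Milton → Alder → Oak: 7+10+7+17+8+17 = 66
Oak → Quarry → Juniper → Alder → Ivy → Milton → Oak: 7+10+16+18+17+9 = 77
Oak → Quarry → Juniper → Alder → Milton → Ivy → Oak: 7+10+16+8+17+19 = 77
Oak → Quarry → Juniper → Milton → Ivy → Alder → Oak: 7+10+12+17+18+17 = 81
Oak → Quarry → Juniper → Milton → Alder → Ivy → Oak: 7+10+12+8+18+19 = 74
Oak → Quarry → Alder → Ivy → Juniper → Milton → Oak: 7+9+18+7+12+9 = 62
Oak → Quarry → Alder → Ivy → Milton → Juniper → Oak: 7+9+18+17+12+13 = 76
… (46 more)
Oak → Quarry → Milton → Alder → Ivy → Juniper → Oak: 7+2+8+18+7+13 = 55  ← best
The minimum is 55.
One optimal route: Oak → Quarry → Milton → Alder → Ivy → Juniper → Oak (or its reverse).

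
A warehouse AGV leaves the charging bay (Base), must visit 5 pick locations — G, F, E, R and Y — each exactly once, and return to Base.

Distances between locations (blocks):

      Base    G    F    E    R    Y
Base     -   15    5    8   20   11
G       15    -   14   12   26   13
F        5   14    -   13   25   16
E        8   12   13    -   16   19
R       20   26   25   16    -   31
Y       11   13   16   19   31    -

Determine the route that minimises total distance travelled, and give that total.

Base → G → F → E → R → Y → Base: 15+14+13+16+31+11 = 100
Base → G → F → E → Y → R → Base: 15+14+13+19+31+20 = 112
Base → G → F → R → E → Y → Base: 15+14+25+16+19+11 = 100
Base → G → F → R → Y → E → Base: 15+14+25+31+19+8 = 112
Base → G → F → Y → E → R → Base: 15+14+16+19+16+20 = 100
Base → G → F → Y → R → E → Base: 15+14+16+31+16+8 = 100
Base → G → E → F → R → Y → Base: 15+12+13+25+31+11 = 107
Base → G → E → F → Y → R → Base: 15+12+13+16+31+20 = 107
Base → G → E → R → F → Y → Base: 15+12+16+25+16+11 = 95
Base → G → E → R → Y → F → Base: 15+12+16+31+16+5 = 95
Base → G → E → Y → F → R → Base: 15+12+19+16+25+20 = 107
Base → G → E → Y → R → F → Base: 15+12+19+31+25+5 = 107
Base → G → R → F → E → Y → Base: 15+26+25+13+19+11 = 109
Base → G → R → F → Y → E → Base: 15+26+25+16+19+8 = 109
… (46 more)
Base → F → R → E → G → Y → Base: 5+25+16+12+13+11 = 82  ← best
The minimum is 82.
One optimal route: Base → F → R → E → G → Y → Base (or its reverse).

Minimum total distance: 82 blocks.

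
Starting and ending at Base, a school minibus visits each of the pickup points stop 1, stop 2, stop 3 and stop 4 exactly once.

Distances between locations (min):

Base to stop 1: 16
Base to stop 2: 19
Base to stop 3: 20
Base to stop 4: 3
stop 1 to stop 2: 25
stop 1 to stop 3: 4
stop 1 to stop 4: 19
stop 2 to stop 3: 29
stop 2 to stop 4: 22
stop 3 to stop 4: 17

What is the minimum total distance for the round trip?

With 4 stops there are 4!/2 = 12 distinct round trips (a route and its reverse cost the same).
Base-stop 1-stop 2-stop 3-stop 4-Base: 16+25+29+17+3 = 90
Base-stop 1-stop 2-stop 4-stop 3-Base: 16+25+22+17+20 = 100
Base-stop 1-stop 3-stop 2-stop 4-Base: 16+4+29+22+3 = 74
Base-stop 1-stop 3-stop 4-stop 2-Base: 16+4+17+22+19 = 78
Base-stop 1-stop 4-stop 2-stop 3-Base: 16+19+22+29+20 = 106
Base-stop 1-stop 4-stop 3-stop 2-Base: 16+19+17+29+19 = 100
Base-stop 2-stop 1-stop 3-stop 4-Base: 19+25+4+17+3 = 68
Base-stop 2-stop 1-stop 4-stop 3-Base: 19+25+19+17+20 = 100
Base-stop 2-stop 3-stop 1-stop 4-Base: 19+29+4+19+3 = 74
Base-stop 2-stop 4-stop 1-stop 3-Base: 19+22+19+4+20 = 84
Base-stop 3-stop 1-stop 2-stop 4-Base: 20+4+25+22+3 = 74
Base-stop 3-stop 2-stop 1-stop 4-Base: 20+29+25+19+3 = 96
The minimum is 68.
One optimal route: Base → stop 2 → stop 1 → stop 3 → stop 4 → Base (or its reverse).

68 min — the shortest possible round trip.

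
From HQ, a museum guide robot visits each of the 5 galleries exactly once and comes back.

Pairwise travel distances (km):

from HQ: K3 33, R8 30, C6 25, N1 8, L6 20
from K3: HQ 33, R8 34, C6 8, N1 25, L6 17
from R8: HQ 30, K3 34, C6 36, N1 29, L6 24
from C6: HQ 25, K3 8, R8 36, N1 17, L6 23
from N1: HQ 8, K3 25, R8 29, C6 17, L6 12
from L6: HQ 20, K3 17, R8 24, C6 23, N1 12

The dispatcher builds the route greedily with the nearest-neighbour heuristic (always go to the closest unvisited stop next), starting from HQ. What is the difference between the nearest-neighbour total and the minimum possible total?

From HQ: N1=8, L6=20, C6=25, R8=30, K3=33 → choose N1 (8).
From N1: L6=12, C6=17, K3=25, R8=29 → choose L6 (12).
From L6: K3=17, C6=23, R8=24 → choose K3 (17).
From K3: C6=8, R8=34 → choose C6 (8).
From C6: R8=36 → choose R8 (36).
NN route HQ → N1 → L6 → K3 → C6 → R8 → HQ costs 111.
Optimal: HQ → R8 → L6 → K3 → C6 → N1 → HQ costs 104 (by enumerating all 60 distinct tours).
Excess = 111 − 104 = 7.

Excess over optimum: 7 km.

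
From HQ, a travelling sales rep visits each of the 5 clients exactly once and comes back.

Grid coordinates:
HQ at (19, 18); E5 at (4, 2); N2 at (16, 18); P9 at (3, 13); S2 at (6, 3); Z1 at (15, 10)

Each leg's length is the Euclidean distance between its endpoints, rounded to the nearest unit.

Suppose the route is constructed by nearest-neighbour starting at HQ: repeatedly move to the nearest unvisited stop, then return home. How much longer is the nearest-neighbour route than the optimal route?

From HQ: N2=3, Z1=9, P9=17, S2=20, E5=22 → choose N2 (3).
From N2: Z1=8, P9=14, S2=18, E5=20 → choose Z1 (8).
From Z1: S2=11, P9=12, E5=14 → choose S2 (11).
From S2: E5=2, P9=10 → choose E5 (2).
From E5: P9=11 → choose P9 (11).
NN route HQ → N2 → Z1 → S2 → E5 → P9 → HQ costs 52.
Optimal: HQ → N2 → P9 → E5 → S2 → Z1 → HQ costs 50 (by enumerating all 60 distinct tours).
Excess = 52 − 50 = 2.

Excess over optimum: 2.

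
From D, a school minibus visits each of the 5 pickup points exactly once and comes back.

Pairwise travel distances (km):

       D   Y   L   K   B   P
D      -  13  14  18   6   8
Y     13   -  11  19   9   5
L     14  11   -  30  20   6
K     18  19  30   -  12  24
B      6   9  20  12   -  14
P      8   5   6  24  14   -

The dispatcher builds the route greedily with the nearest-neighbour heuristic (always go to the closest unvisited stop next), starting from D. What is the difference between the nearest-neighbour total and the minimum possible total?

From D: B=6, P=8, Y=13, L=14, K=18 → choose B (6).
From B: Y=9, K=12, P=14, L=20 → choose Y (9).
From Y: P=5, L=11, K=19 → choose P (5).
From P: L=6, K=24 → choose L (6).
From L: K=30 → choose K (30).
NN route D → B → Y → P → L → K → D costs 74.
Optimal: D → L → P → Y → K → B → D costs 62 (by enumerating all 60 distinct tours).
Excess = 74 − 62 = 12.

12 km longer than the optimal tour.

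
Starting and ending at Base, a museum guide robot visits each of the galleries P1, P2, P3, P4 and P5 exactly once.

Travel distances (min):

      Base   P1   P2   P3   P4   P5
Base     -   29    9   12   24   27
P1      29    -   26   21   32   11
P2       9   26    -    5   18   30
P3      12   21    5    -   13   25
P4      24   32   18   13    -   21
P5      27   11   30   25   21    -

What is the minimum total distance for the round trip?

Minimum total distance: 88 min.

With 5 stops there are 5!/2 = 60 distinct round trips (a route and its reverse cost the same).
Base → P1 → P2 → P3 → P4 → P5 → Base: 29+26+5+13+21+27 = 121
Base → P1 → P2 → P3 → P5 → P4 → Base: 29+26+5+25+21+24 = 130
Base → P1 → P2 → P4 → P3 → P5 → Base: 29+26+18+13+25+27 = 138
Base → P1 → P2 → P4 → P5 → P3 → Base: 29+26+18+21+25+12 = 131
Base → P1 → P2 → P5 → P3 → P4 → Base: 29+26+30+25+13+24 = 147
Base → P1 → P2 → P5 → P4 → P3 → Base: 29+26+30+21+13+12 = 131
Base → P1 → P3 → P2 → P4 → P5 → Base: 29+21+5+18+21+27 = 121
Base → P1 → P3 → P2 → P5 → P4 → Base: 29+21+5+30+21+24 = 130
Base → P1 → P3 → P4 → P2 → P5 → Base: 29+21+13+18+30+27 = 138
Base → P1 → P3 → P4 → P5 → P2 → Base: 29+21+13+21+30+9 = 123
Base → P1 → P3 → P5 → P2 → P4 → Base: 29+21+25+30+18+24 = 147
Base → P1 → P3 → P5 → P4 → P2 → Base: 29+21+25+21+18+9 = 123
Base → P1 → P4 → P2 → P3 → P5 → Base: 29+32+18+5+25+27 = 136
Base → P1 → P4 → P2 → P5 → P3 → Base: 29+32+18+30+25+12 = 146
… (46 more)
Base → P1 → P5 → P4 → P3 → P2 → Base: 29+11+21+13+5+9 = 88  ← best
The minimum is 88.
One optimal route: Base → P1 → P5 → P4 → P3 → P2 → Base (or its reverse).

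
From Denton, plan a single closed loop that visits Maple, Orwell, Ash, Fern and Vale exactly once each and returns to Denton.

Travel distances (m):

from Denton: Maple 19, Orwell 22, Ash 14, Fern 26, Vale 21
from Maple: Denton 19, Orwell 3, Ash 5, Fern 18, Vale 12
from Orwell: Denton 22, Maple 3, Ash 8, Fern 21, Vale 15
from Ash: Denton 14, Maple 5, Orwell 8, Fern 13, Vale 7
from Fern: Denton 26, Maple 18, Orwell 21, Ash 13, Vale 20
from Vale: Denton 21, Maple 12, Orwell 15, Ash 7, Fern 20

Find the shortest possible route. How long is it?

Minimum total distance: 83 m.

Denton → Maple → Orwell → Ash → Fern → Vale → Denton: 19+3+8+13+20+21 = 84
Denton → Maple → Orwell → Ash → Vale → Fern → Denton: 19+3+8+7+20+26 = 83
Denton → Maple → Orwell → Fern → Ash → Vale → Denton: 19+3+21+13+7+21 = 84
Denton → Maple → Orwell → Fern → Vale → Ash → Denton: 19+3+21+20+7+14 = 84
Denton → Maple → Orwell → Vale → Ash → Fern → Denton: 19+3+15+7+13+26 = 83
Denton → Maple → Orwell → Vale → Fern → Ash → Denton: 19+3+15+20+13+14 = 84
Denton → Maple → Ash → Orwell → Fern → Vale → Denton: 19+5+8+21+20+21 = 94
Denton → Maple → Ash → Orwell → Vale → Fern → Denton: 19+5+8+15+20+26 = 93
Denton → Maple → Ash → Fern → Orwell → Vale → Denton: 19+5+13+21+15+21 = 94
Denton → Maple → Ash → Fern → Vale → Orwell → Denton: 19+5+13+20+15+22 = 94
Denton → Maple → Ash → Vale → Orwell → Fern → Denton: 19+5+7+15+21+26 = 93
Denton → Maple → Ash → Vale → Fern → Orwell → Denton: 19+5+7+20+21+22 = 94
Denton → Maple → Fern → Orwell → Ash → Vale → Denton: 19+18+21+8+7+21 = 94
Denton → Maple → Fern → Orwell → Vale → Ash → Denton: 19+18+21+15+7+14 = 94
… (46 more)
The minimum is 83.
One optimal route: Denton → Maple → Orwell → Ash → Vale → Fern → Denton (or its reverse).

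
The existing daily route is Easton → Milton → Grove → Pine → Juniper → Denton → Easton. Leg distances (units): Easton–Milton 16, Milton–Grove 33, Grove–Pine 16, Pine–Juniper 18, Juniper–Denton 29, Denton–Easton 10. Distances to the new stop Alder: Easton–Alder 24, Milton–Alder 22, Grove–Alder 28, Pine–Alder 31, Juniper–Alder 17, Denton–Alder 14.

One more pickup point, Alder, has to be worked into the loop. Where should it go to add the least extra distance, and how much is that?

Insertion cost between consecutive stops i–j is d(i,Alder) + d(Alder,j) − d(i,j):
  between Easton and Milton: 24 + 22 − 16 = 30
  between Milton and Grove: 22 + 28 − 33 = 17
  between Grove and Pine: 28 + 31 − 16 = 43
  between Pine and Juniper: 31 + 17 − 18 = 30
  between Juniper and Denton: 17 + 14 − 29 = 2
  between Denton and Easton: 14 + 24 − 10 = 28
Cheapest insertion is between Juniper and Denton, adding 2.
New total = 122 + 2 = 124.

Adding 2 by placing Alder on the Juniper–Denton leg.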